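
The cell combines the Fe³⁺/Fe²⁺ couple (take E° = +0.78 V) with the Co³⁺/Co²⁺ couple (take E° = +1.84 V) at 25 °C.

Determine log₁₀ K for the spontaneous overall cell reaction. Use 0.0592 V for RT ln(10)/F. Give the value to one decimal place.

Cathode: Co³⁺/Co²⁺; anode: Fe³⁺/Fe²⁺. E°cell = +1.06 V, n = 1.
log K = nE°cell / 0.0592 = (1)(+1.06) / 0.0592 = 17.9.

17.9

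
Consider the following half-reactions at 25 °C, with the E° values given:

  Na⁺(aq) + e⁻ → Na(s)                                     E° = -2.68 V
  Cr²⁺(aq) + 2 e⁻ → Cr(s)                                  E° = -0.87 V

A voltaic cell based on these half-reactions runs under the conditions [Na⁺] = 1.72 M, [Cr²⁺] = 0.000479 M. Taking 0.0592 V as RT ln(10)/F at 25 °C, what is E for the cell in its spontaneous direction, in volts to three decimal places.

+1.698 V

Cr²⁺/Cr is the cathode (higher E°), Na⁺/Na the anode: E°cell = -0.87 − (-2.68) = +1.81 V, n = 2.
Overall: Cr²⁺(aq) + 2 Na(s) → Cr(s) + 2 Na⁺(aq)
Q = [Na⁺]^2 / ([Cr²⁺]); log Q = 3.791.
E = E° − (0.0592/n) log Q = +1.81 − (0.0592/2)(3.791) = +1.698 V.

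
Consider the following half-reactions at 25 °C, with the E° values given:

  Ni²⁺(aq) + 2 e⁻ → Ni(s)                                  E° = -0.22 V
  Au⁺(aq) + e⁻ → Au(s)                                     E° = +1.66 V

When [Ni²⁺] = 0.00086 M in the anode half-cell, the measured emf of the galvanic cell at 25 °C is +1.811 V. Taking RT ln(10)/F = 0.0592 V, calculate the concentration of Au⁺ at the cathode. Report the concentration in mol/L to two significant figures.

Au⁺/Au is the cathode, Ni²⁺/Ni the anode: E°cell = +1.88 V, n = 2.
Overall reaction: 2 Au⁺(aq) + Ni(s) → 2 Au(s) + Ni²⁺(aq); Q = [Ni²⁺]^1/[Au⁺]^2.
From E = E° − (0.0592/n) log Q: log Q = (E° − E)·n/0.0592 = (+1.88 − (+1.811))·2/0.0592 = 2.3311.
So 2·log[Au⁺] = 1·log(0.00086) − log Q = -3.0655 − (2.3311) = -5.3966; log[Au⁺] = -5.3966 / 2 = -2.6983; [Au⁺] = 10^(-2.6983) ≈ 0.0020 M.

0.0020 M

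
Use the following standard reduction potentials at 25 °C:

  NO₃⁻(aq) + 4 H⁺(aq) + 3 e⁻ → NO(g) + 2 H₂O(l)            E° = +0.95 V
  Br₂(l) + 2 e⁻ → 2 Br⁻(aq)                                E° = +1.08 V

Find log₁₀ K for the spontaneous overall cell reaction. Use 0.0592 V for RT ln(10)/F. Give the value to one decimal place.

13.2

Cathode: Br₂/Br⁻; anode: NO₃⁻/NO. E°cell = +0.13 V, n = 6.
log K = nE°cell / 0.0592 = (6)(+0.13) / 0.0592 = 13.2.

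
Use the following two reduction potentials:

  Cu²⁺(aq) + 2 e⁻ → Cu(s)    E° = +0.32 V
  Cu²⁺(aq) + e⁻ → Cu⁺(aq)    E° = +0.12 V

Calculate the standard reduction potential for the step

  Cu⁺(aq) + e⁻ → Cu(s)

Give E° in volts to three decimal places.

Sequential free energies add, so n₃E°₃ = n₁E°₁ + n₂E°₂.
With n₃ = 2, and the known step contributing 1×(+0.12) V, the unknown satisfies 1·E° = 2×(+0.32) − 1×(+0.12) = +0.520.
E° = +0.520 / 1 = +0.520 V.

+0.520 V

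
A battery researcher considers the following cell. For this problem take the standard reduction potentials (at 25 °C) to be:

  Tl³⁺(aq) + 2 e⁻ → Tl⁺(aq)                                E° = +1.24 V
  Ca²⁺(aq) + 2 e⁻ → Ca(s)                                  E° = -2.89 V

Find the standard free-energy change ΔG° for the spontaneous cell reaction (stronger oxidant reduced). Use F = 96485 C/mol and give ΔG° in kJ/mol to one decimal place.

-797.0 kJ/mol

Tl³⁺/Tl⁺ (E° = +1.24 V) is the cathode; Ca²⁺/Ca (E° = -2.89 V) is the anode, so E°cell = +4.13 V.
Balancing electrons gives n = 2 (lcm of 2 and 2).
ΔG° = −nFE° = −(2)(96485)(+4.13) = -796,966 J = -797.0 kJ/mol.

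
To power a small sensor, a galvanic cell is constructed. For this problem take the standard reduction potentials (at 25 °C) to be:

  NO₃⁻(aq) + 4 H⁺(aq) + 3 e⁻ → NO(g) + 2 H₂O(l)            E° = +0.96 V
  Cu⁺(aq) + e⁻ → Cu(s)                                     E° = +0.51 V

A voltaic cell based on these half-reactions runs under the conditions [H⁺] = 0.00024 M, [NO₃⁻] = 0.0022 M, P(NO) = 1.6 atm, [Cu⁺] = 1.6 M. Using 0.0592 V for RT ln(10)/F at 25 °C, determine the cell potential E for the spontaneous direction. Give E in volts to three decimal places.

NO₃⁻/NO is the cathode (higher E°), Cu⁺/Cu the anode: E°cell = +0.96 − (+0.51) = +0.45 V, n = 3.
Overall: NO₃⁻(aq) + 4 H⁺(aq) + 3 Cu(s) → NO(g) + 2 H₂O(l) + 3 Cu⁺(aq)
Q = P(NO)·[Cu⁺]^3 / ([NO₃⁻]·[H⁺]^4); log Q = 17.953.
E = E° − (0.0592/n) log Q = +0.45 − (0.0592/3)(17.953) = +0.096 V.

+0.096 V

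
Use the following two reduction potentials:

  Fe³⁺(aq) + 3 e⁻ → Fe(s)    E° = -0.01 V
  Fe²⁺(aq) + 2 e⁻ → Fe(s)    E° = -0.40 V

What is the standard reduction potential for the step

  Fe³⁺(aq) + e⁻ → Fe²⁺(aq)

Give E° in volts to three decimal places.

Sequential free energies add, so n₃E°₃ = n₁E°₁ + n₂E°₂.
With n₃ = 3, and the known step contributing 2×(-0.40) V, the unknown satisfies 1·E° = 3×(-0.01) − 2×(-0.40) = +0.770.
E° = +0.770 / 1 = +0.770 V.

+0.770 V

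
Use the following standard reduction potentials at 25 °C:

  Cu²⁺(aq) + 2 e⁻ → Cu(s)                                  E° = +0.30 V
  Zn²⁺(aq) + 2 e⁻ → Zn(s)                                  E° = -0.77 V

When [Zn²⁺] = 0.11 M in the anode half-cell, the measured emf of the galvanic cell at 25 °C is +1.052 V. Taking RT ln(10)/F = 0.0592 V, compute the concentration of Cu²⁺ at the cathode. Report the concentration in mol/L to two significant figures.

0.027 M

Cu²⁺/Cu is the cathode, Zn²⁺/Zn the anode: E°cell = +1.07 V, n = 2.
Overall reaction: Cu²⁺(aq) + Zn(s) → Cu(s) + Zn²⁺(aq); Q = [Zn²⁺]^1/[Cu²⁺]^1.
From E = E° − (0.0592/n) log Q: log Q = (E° − E)·n/0.0592 = (+1.07 − (+1.052))·2/0.0592 = 0.6081.
So 1·log[Cu²⁺] = 1·log(0.11) − log Q = -0.9586 − (0.6081) = -1.5667; [Cu²⁺] = 10^(-1.5667) ≈ 0.027 M.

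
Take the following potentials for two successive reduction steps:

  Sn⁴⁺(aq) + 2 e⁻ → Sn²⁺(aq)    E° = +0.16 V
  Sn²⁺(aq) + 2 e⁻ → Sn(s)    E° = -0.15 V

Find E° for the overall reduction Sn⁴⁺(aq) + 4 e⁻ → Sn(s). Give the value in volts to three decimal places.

Adding the free-energy changes (−nFE°) of the two steps gives −n₃FE°₃ = −n₁FE°₁ − n₂FE°₂.
E°₃ = (2×+0.16 + 2×-0.15) / 4 = (+0.020) / 4 = +0.005 V.

+0.005 V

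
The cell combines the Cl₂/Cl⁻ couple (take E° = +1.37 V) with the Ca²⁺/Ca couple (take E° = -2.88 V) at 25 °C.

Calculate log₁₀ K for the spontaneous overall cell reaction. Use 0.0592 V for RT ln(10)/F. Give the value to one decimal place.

Cathode: Cl₂/Cl⁻; anode: Ca²⁺/Ca. E°cell = +4.25 V, n = 2.
log K = nE°cell / 0.0592 = (2)(+4.25) / 0.0592 = 143.6.

143.6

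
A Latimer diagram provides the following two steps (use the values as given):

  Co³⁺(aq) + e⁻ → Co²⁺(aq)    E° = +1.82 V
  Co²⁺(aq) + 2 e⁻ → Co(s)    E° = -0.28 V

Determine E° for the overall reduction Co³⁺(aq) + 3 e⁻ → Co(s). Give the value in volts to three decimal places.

Adding the free-energy changes (−nFE°) of the two steps gives −n₃FE°₃ = −n₁FE°₁ − n₂FE°₂.
E°₃ = (1×+1.82 + 2×-0.28) / 3 = (+1.260) / 3 = +0.420 V.

+0.420 V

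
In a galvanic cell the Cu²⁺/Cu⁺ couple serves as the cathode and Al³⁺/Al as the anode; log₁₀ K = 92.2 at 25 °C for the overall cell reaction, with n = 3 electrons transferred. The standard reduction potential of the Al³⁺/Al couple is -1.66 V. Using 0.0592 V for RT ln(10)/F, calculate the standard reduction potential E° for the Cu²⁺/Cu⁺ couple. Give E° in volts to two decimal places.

E°cell = (0.0592/n)·log K = (0.0592/3)(92.2) = +1.819 V.
Since Cu²⁺/Cu⁺ is the cathode and Al³⁺/Al the anode, E°cell = E°(Cu²⁺/Cu⁺) − E°(Al³⁺/Al).
So E°(Cu²⁺/Cu⁺) = E°cell + E°(Al³⁺/Al) = +1.819 + (-1.66) = +0.16 V.

+0.16 V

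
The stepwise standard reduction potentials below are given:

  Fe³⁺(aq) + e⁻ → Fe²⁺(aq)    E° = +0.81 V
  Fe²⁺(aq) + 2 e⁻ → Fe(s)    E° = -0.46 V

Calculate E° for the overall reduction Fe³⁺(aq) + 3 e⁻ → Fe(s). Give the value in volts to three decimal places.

Since ΔG° = −nFE° is additive over sequential reductions, n₃E°₃ = n₁E°₁ + n₂E°₂.
E°₃ = (1×+0.81 + 2×-0.46) / 3 = (-0.110) / 3 = -0.037 V.
Simply averaging or adding the two E° values would be wrong; the electron-weighted sum is required.

-0.037 V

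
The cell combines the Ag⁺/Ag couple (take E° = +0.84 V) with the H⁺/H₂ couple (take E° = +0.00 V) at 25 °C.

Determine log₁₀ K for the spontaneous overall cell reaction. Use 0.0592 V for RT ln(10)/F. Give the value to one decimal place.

28.4

Cathode: Ag⁺/Ag; anode: H⁺/H₂. E°cell = +0.84 V, n = 2.
log K = nE°cell / 0.0592 = (2)(+0.84) / 0.0592 = 28.4.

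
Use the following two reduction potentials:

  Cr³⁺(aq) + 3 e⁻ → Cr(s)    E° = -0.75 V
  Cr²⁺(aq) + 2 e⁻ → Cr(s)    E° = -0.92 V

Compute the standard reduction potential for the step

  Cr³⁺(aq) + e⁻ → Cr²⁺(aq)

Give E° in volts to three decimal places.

-0.410 V

Sequential free energies add, so n₃E°₃ = n₁E°₁ + n₂E°₂.
With n₃ = 3, and the known step contributing 2×(-0.92) V, the unknown satisfies 1·E° = 3×(-0.75) − 2×(-0.92) = -0.410.
E° = -0.410 / 1 = -0.410 V.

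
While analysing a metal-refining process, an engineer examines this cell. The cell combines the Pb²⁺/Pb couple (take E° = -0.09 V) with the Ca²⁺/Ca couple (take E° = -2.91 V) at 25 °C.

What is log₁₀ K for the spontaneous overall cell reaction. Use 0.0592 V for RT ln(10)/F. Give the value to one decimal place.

95.3

Cathode: Pb²⁺/Pb; anode: Ca²⁺/Ca. E°cell = +2.82 V, n = 2.
log K = nE°cell / 0.0592 = (2)(+2.82) / 0.0592 = 95.3.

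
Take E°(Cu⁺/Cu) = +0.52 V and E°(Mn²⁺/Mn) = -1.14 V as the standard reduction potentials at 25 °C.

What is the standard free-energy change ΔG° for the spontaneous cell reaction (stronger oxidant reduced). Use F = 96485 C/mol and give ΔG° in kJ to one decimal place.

Cu⁺/Cu (E° = +0.52 V) is the cathode; Mn²⁺/Mn (E° = -1.14 V) is the anode, so E°cell = +1.66 V.
Balancing electrons gives n = 2 (lcm of 1 and 2).
ΔG° = −nFE° = −(2)(96485)(+1.66) = -320,330 J = -320.3 kJ.

-320.3 kJ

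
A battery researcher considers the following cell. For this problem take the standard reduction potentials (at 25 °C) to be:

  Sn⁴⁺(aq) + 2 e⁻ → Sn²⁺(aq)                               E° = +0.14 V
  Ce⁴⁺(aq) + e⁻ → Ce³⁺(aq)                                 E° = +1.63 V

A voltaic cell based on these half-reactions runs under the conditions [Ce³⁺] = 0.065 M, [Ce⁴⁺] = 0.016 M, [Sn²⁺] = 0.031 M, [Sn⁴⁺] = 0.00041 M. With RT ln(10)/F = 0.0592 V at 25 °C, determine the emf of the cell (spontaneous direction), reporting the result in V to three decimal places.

Ce⁴⁺/Ce³⁺ is the cathode (higher E°), Sn⁴⁺/Sn²⁺ the anode: E°cell = +1.63 − (+0.14) = +1.49 V, n = 2.
Overall: 2 Ce⁴⁺(aq) + Sn²⁺(aq) → 2 Ce³⁺(aq) + Sn⁴⁺(aq)
Q = [Ce³⁺]^2·[Sn⁴⁺] / ([Ce⁴⁺]^2·[Sn²⁺]); log Q = -0.661.
E = E° − (0.0592/n) log Q = +1.49 − (0.0592/2)(-0.661) = +1.510 V.

+1.510 V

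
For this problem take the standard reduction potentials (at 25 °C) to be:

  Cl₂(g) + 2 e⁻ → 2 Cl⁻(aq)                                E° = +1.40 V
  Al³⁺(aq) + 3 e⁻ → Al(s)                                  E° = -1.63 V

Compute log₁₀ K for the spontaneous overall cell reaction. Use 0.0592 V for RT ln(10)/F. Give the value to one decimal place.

Cathode: Cl₂/Cl⁻; anode: Al³⁺/Al. E°cell = +3.03 V, n = 6.
log K = nE°cell / 0.0592 = (6)(+3.03) / 0.0592 = 307.1.

307.1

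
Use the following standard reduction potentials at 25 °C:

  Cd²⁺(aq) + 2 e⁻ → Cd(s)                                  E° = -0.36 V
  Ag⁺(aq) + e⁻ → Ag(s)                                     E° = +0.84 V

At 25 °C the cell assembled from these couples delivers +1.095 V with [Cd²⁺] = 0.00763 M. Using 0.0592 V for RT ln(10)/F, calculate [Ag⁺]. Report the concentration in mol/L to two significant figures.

Ag⁺/Ag is the cathode, Cd²⁺/Cd the anode: E°cell = +1.20 V, n = 2.
Overall reaction: 2 Ag⁺(aq) + Cd(s) → 2 Ag(s) + Cd²⁺(aq); Q = [Cd²⁺]^1/[Ag⁺]^2.
From E = E° − (0.0592/n) log Q: log Q = (E° − E)·n/0.0592 = (+1.20 − (+1.095))·2/0.0592 = 3.5473.
So 2·log[Ag⁺] = 1·log(0.00763) − log Q = -2.1175 − (3.5473) = -5.6648; log[Ag⁺] = -5.6648 / 2 = -2.8324; [Ag⁺] = 10^(-2.8324) ≈ 0.0015 M.

0.0015 M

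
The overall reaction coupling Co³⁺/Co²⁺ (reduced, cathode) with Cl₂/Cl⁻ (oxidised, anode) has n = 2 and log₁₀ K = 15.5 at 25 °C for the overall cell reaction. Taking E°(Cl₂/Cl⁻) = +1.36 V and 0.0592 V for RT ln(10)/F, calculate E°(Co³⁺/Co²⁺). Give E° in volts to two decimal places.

+1.82 V

E°cell = (0.0592/n)·log K = (0.0592/2)(15.5) = +0.459 V.
Since Co³⁺/Co²⁺ is the cathode and Cl₂/Cl⁻ the anode, E°cell = E°(Co³⁺/Co²⁺) − E°(Cl₂/Cl⁻).
So E°(Co³⁺/Co²⁺) = E°cell + E°(Cl₂/Cl⁻) = +0.459 + (+1.36) = +1.82 V.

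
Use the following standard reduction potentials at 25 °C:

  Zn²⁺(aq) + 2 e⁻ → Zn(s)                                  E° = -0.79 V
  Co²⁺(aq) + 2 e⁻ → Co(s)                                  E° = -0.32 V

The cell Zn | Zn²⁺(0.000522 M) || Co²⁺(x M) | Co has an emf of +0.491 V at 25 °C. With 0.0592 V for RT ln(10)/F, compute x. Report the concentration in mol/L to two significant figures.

0.0027 M

Co²⁺/Co is the cathode, Zn²⁺/Zn the anode: E°cell = +0.47 V, n = 2.
Overall reaction: Co²⁺(aq) + Zn(s) → Co(s) + Zn²⁺(aq); Q = [Zn²⁺]^1/[Co²⁺]^1.
From E = E° − (0.0592/n) log Q: log Q = (E° − E)·n/0.0592 = (+0.47 − (+0.491))·2/0.0592 = -0.7095.
So 1·log[Co²⁺] = 1·log(0.000522) − log Q = -3.2823 − (-0.7095) = -2.5728; [Co²⁺] = 10^(-2.5728) ≈ 0.0027 M.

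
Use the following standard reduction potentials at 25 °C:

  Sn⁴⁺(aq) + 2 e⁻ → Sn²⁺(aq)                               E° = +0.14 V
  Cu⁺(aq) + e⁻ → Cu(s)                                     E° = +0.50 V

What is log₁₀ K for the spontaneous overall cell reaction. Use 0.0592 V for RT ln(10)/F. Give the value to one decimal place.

12.2

Cathode: Cu⁺/Cu; anode: Sn⁴⁺/Sn²⁺. E°cell = +0.36 V, n = 2.
log K = nE°cell / 0.0592 = (2)(+0.36) / 0.0592 = 12.2.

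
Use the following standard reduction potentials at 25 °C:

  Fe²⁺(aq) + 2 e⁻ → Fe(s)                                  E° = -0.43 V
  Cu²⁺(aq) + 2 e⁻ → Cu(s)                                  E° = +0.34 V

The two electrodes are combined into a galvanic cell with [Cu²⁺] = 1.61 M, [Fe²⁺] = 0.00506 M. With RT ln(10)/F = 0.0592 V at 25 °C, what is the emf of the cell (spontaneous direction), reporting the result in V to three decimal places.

Cu²⁺/Cu is the cathode (higher E°), Fe²⁺/Fe the anode: E°cell = +0.34 − (-0.43) = +0.77 V, n = 2.
Overall: Cu²⁺(aq) + Fe(s) → Cu(s) + Fe²⁺(aq)
Q = [Fe²⁺] / ([Cu²⁺]); log Q = -2.503.
E = E° − (0.0592/n) log Q = +0.77 − (0.0592/2)(-2.503) = +0.844 V.

+0.844 V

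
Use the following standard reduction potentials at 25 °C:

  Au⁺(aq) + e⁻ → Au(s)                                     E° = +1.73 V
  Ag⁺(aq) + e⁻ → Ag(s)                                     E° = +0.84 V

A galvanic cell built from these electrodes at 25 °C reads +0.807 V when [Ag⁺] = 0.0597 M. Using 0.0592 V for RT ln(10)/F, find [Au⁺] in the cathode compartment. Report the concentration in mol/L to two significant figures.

Au⁺/Au is the cathode, Ag⁺/Ag the anode: E°cell = +0.89 V, n = 1.
Overall reaction: Au⁺(aq) + Ag(s) → Au(s) + Ag⁺(aq); Q = [Ag⁺]^1/[Au⁺]^1.
From E = E° − (0.0592/n) log Q: log Q = (E° − E)·n/0.0592 = (+0.89 − (+0.807))·1/0.0592 = 1.4020.
So 1·log[Au⁺] = 1·log(0.0597) − log Q = -1.2240 − (1.4020) = -2.6260; [Au⁺] = 10^(-2.6260) ≈ 0.0024 M.

0.0024 M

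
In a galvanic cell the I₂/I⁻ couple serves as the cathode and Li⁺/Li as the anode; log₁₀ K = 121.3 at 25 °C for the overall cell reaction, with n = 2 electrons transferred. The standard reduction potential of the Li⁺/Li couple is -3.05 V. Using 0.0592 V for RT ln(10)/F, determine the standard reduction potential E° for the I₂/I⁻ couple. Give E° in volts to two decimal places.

E°cell = (0.0592/n)·log K = (0.0592/2)(121.3) = +3.590 V.
Since I₂/I⁻ is the cathode and Li⁺/Li the anode, E°cell = E°(I₂/I⁻) − E°(Li⁺/Li).
So E°(I₂/I⁻) = E°cell + E°(Li⁺/Li) = +3.590 + (-3.05) = +0.54 V.

+0.54 V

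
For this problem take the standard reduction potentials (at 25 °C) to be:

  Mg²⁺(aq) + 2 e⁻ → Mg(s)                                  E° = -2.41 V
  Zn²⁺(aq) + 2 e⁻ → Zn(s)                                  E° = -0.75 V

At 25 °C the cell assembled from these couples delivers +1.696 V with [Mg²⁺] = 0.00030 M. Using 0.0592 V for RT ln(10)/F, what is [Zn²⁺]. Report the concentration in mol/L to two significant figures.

Zn²⁺/Zn is the cathode, Mg²⁺/Mg the anode: E°cell = +1.66 V, n = 2.
Overall reaction: Zn²⁺(aq) + Mg(s) → Zn(s) + Mg²⁺(aq); Q = [Mg²⁺]^1/[Zn²⁺]^1.
From E = E° − (0.0592/n) log Q: log Q = (E° − E)·n/0.0592 = (+1.66 − (+1.696))·2/0.0592 = -1.2162.
So 1·log[Zn²⁺] = 1·log(0.0003) − log Q = -3.5229 − (-1.2162) = -2.3067; [Zn²⁺] = 10^(-2.3067) ≈ 0.0049 M.

0.0049 M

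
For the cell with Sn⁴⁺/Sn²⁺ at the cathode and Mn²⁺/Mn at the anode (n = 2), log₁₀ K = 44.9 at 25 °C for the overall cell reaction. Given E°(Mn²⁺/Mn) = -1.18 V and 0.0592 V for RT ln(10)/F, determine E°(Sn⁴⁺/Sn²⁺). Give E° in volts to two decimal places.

+0.15 V

E°cell = (0.0592/n)·log K = (0.0592/2)(44.9) = +1.329 V.
Since Sn⁴⁺/Sn²⁺ is the cathode and Mn²⁺/Mn the anode, E°cell = E°(Sn⁴⁺/Sn²⁺) − E°(Mn²⁺/Mn).
So E°(Sn⁴⁺/Sn²⁺) = E°cell + E°(Mn²⁺/Mn) = +1.329 + (-1.18) = +0.15 V.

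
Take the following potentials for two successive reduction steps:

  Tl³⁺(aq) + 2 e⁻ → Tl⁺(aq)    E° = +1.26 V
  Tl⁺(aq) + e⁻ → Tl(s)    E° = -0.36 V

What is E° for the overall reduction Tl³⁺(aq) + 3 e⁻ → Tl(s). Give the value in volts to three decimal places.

+0.720 V

Adding the free-energy changes (−nFE°) of the two steps gives −n₃FE°₃ = −n₁FE°₁ − n₂FE°₂.
E°₃ = (2×+1.26 + 1×-0.36) / 3 = (+2.160) / 3 = +0.720 V.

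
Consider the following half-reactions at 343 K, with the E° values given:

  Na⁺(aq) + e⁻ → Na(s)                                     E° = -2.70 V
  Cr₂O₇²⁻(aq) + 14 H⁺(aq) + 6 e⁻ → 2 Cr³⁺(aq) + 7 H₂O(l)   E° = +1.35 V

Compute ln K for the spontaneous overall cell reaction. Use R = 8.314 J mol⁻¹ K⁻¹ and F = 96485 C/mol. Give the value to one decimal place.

Cathode: Cr₂O₇²⁻/Cr³⁺; anode: Na⁺/Na. E°cell = (+1.35) − (-2.70) = +4.05 V, with n = 6.
ΔG° = −nFE° = −RT ln K, so ln K = nFE°/(RT) = (6)(96485)(+4.05) / ((8.314)(343)) = 822.171.

822.2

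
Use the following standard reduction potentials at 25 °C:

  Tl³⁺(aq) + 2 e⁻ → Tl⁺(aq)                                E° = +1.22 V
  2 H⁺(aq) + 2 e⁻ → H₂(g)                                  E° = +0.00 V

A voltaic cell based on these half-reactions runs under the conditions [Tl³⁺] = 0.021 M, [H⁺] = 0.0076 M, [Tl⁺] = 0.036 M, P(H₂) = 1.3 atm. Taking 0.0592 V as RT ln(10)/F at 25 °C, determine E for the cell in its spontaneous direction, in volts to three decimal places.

+1.342 V

Tl³⁺/Tl⁺ is the cathode (higher E°), H⁺/H₂ the anode: E°cell = +1.22 − (+0.00) = +1.22 V, n = 2.
Overall: Tl³⁺(aq) + H₂(g) → Tl⁺(aq) + 2 H⁺(aq)
Q = [Tl⁺]·[H⁺]^2 / ([Tl³⁺]·P(H₂)); log Q = -4.118.
E = E° − (0.0592/n) log Q = +1.22 − (0.0592/2)(-4.118) = +1.342 V.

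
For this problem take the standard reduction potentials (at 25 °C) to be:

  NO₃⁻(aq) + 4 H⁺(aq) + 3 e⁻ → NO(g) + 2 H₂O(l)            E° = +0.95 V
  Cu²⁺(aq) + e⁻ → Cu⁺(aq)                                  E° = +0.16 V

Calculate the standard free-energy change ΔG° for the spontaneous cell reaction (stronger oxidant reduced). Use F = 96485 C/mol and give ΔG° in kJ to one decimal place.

NO₃⁻/NO (E° = +0.95 V) is the cathode; Cu²⁺/Cu⁺ (E° = +0.16 V) is the anode, so E°cell = +0.79 V.
Balancing electrons gives n = 3 (lcm of 3 and 1).
ΔG° = −nFE° = −(3)(96485)(+0.79) = -228,669 J = -228.7 kJ.

-228.7 kJ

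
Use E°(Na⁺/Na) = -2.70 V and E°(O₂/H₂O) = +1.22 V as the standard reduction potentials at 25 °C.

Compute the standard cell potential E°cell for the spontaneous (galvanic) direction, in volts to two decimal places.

+3.92 V

The O₂/H₂O couple has the higher reduction potential, so it is the cathode; Na⁺/Na is oxidised at the anode.
E°cell = E°(cathode) − E°(anode) = (+1.22) − (-2.70) = +3.92 V.
Since E°cell > 0, the reaction is spontaneous under standard conditions.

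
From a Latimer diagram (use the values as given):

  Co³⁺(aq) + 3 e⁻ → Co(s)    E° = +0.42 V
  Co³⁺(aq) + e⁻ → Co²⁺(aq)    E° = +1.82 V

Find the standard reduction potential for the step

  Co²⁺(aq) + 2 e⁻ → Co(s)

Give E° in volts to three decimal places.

-0.280 V

Sequential free energies add, so n₃E°₃ = n₁E°₁ + n₂E°₂.
With n₃ = 3, and the known step contributing 1×(+1.82) V, the unknown satisfies 2·E° = 3×(+0.42) − 1×(+1.82) = -0.560.
E° = -0.560 / 2 = -0.280 V.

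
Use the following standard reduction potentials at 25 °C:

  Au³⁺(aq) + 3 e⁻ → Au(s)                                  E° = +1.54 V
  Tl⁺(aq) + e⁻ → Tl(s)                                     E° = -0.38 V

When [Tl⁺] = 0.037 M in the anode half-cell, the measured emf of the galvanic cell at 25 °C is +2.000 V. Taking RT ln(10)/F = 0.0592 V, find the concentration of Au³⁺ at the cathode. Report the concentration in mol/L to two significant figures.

Au³⁺/Au is the cathode, Tl⁺/Tl the anode: E°cell = +1.92 V, n = 3.
Overall reaction: Au³⁺(aq) + 3 Tl(s) → Au(s) + 3 Tl⁺(aq); Q = [Tl⁺]^3/[Au³⁺]^1.
From E = E° − (0.0592/n) log Q: log Q = (E° − E)·n/0.0592 = (+1.92 − (+2.000))·3/0.0592 = -4.0541.
So 1·log[Au³⁺] = 3·log(0.037) − log Q = -4.2954 − (-4.0541) = -0.2413; [Au³⁺] = 10^(-0.2413) ≈ 0.57 M.

0.57 M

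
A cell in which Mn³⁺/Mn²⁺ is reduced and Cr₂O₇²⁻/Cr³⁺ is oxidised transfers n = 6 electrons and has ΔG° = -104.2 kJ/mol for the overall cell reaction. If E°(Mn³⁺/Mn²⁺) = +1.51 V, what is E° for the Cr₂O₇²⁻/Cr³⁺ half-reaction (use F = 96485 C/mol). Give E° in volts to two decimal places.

+1.33 V

E°cell = −ΔG°/(nF) = −(-104.2×10³)/((6)(96485)) = +0.180 V.
Since Mn³⁺/Mn²⁺ is the cathode and Cr₂O₇²⁻/Cr³⁺ the anode, E°cell = E°(Mn³⁺/Mn²⁺) − E°(Cr₂O₇²⁻/Cr³⁺).
So E°(Cr₂O₇²⁻/Cr³⁺) = E°(Mn³⁺/Mn²⁺) − E°cell = (+1.51) − (+0.180) = +1.33 V.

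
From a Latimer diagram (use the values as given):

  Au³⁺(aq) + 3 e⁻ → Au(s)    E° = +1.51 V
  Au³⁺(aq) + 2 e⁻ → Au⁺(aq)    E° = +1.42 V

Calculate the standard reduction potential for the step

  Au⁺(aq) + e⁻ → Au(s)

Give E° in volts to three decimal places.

+1.690 V

Sequential free energies add, so n₃E°₃ = n₁E°₁ + n₂E°₂.
With n₃ = 3, and the known step contributing 2×(+1.42) V, the unknown satisfies 1·E° = 3×(+1.51) − 2×(+1.42) = +1.690.
E° = +1.690 / 1 = +1.690 V.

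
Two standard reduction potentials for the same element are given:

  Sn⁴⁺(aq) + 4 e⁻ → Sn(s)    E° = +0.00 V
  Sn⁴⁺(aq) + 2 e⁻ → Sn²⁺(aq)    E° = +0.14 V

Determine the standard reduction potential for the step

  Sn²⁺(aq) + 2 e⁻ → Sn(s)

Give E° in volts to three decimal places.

-0.140 V

Sequential free energies add, so n₃E°₃ = n₁E°₁ + n₂E°₂.
With n₃ = 4, and the known step contributing 2×(+0.14) V, the unknown satisfies 2·E° = 4×(+0.00) − 2×(+0.14) = -0.280.
E° = -0.280 / 2 = -0.140 V.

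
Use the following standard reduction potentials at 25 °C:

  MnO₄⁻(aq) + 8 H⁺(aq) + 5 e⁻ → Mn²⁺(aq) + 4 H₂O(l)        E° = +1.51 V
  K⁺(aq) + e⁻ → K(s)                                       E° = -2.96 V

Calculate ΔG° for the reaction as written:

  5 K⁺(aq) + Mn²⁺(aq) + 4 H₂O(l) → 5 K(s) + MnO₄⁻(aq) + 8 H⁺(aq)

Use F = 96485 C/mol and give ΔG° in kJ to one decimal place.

As written, K⁺/K is reduced (cathode) and MnO₄⁻/Mn²⁺ is oxidised (anode), so E°cell = (-2.96) − (+1.51) = -4.47 V.
Balancing electrons gives n = 5.
ΔG° = −nFE° = −(5)(96485)(-4.47) = 2,156,440 J = +2156.4 kJ.

+2156.4 kJ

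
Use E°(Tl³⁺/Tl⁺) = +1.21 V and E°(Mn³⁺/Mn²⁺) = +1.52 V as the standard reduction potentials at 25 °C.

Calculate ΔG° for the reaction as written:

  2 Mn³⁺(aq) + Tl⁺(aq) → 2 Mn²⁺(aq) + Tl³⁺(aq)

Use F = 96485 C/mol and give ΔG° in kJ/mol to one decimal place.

As written, Mn³⁺/Mn²⁺ is reduced (cathode) and Tl³⁺/Tl⁺ is oxidised (anode), so E°cell = (+1.52) − (+1.21) = +0.31 V.
Balancing electrons gives n = 2.
ΔG° = −nFE° = −(2)(96485)(+0.31) = -59,821 J = -59.8 kJ/mol.

-59.8 kJ/mol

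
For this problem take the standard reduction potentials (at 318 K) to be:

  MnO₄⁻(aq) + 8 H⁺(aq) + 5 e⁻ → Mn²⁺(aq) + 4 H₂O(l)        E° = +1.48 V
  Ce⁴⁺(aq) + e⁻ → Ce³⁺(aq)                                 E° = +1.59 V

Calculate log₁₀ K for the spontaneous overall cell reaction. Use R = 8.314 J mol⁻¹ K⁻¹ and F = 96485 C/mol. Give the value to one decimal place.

Cathode: Ce⁴⁺/Ce³⁺; anode: MnO₄⁻/Mn²⁺. E°cell = (+1.59) − (+1.48) = +0.11 V, with n = 5.
ΔG° = −nFE° = −RT ln K, so ln K = nFE°/(RT) = (5)(96485)(+0.11) / ((8.314)(318)) = 20.072.
log₁₀ K = 20.072 / ln 10 = 8.7.

8.7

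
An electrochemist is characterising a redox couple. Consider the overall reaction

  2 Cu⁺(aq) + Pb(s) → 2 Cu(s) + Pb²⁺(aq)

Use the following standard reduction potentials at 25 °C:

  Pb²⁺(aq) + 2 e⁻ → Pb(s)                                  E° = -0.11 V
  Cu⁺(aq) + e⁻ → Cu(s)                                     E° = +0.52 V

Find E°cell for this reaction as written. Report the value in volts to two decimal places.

The Cu⁺/Cu couple has the higher reduction potential, so it is the cathode; Pb²⁺/Pb is oxidised at the anode.
E°cell = E°(cathode) − E°(anode) = (+0.52) − (-0.11) = +0.63 V.
Since E°cell > 0, the reaction is spontaneous under standard conditions.

+0.63 V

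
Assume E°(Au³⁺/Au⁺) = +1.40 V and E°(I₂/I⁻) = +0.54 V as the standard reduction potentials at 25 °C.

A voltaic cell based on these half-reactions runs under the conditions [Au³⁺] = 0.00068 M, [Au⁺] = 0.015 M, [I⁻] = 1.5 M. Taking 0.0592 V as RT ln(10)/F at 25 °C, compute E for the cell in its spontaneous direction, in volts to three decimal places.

Au³⁺/Au⁺ is the cathode (higher E°), I₂/I⁻ the anode: E°cell = +1.40 − (+0.54) = +0.86 V, n = 2.
Overall: Au³⁺(aq) + 2 I⁻(aq) → Au⁺(aq) + I₂(s)
Q = [Au⁺] / ([Au³⁺]·[I⁻]^2); log Q = 0.991.
E = E° − (0.0592/n) log Q = +0.86 − (0.0592/2)(0.991) = +0.831 V.

+0.831 V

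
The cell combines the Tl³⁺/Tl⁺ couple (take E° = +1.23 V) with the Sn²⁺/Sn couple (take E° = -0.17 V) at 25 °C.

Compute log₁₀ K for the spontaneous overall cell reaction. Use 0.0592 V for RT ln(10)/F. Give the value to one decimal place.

Cathode: Tl³⁺/Tl⁺; anode: Sn²⁺/Sn. E°cell = +1.40 V, n = 2.
log K = nE°cell / 0.0592 = (2)(+1.40) / 0.0592 = 47.3.

47.3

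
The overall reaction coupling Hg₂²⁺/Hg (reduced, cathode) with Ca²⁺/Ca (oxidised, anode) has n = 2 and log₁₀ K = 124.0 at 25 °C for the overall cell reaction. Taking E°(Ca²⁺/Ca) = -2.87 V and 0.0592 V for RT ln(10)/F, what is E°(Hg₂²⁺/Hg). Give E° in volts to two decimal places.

+0.80 V

E°cell = (0.0592/n)·log K = (0.0592/2)(124.0) = +3.670 V.
Since Hg₂²⁺/Hg is the cathode and Ca²⁺/Ca the anode, E°cell = E°(Hg₂²⁺/Hg) − E°(Ca²⁺/Ca).
So E°(Hg₂²⁺/Hg) = E°cell + E°(Ca²⁺/Ca) = +3.670 + (-2.87) = +0.80 V.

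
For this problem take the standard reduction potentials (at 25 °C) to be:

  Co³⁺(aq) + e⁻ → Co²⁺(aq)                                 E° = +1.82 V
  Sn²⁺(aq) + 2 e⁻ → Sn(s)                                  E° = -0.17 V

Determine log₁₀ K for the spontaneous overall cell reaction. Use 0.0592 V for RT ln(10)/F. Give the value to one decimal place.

67.2

Cathode: Co³⁺/Co²⁺; anode: Sn²⁺/Sn. E°cell = +1.99 V, n = 2.
log K = nE°cell / 0.0592 = (2)(+1.99) / 0.0592 = 67.2.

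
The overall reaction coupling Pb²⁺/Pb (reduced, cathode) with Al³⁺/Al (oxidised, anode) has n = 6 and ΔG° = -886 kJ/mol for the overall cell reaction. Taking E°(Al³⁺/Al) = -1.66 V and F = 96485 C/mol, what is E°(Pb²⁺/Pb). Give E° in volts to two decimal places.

E°cell = −ΔG°/(nF) = −(-886×10³)/((6)(96485)) = +1.530 V.
Since Pb²⁺/Pb is the cathode and Al³⁺/Al the anode, E°cell = E°(Pb²⁺/Pb) − E°(Al³⁺/Al).
So E°(Pb²⁺/Pb) = E°cell + E°(Al³⁺/Al) = +1.530 + (-1.66) = -0.13 V.

-0.13 V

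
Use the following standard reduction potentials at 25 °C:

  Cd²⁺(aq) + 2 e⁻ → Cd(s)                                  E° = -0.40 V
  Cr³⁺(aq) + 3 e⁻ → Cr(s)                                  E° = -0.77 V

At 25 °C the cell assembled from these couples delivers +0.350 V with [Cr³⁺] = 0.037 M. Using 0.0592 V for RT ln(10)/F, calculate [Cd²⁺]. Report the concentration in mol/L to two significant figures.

0.023 M

Cd²⁺/Cd is the cathode, Cr³⁺/Cr the anode: E°cell = +0.37 V, n = 6.
Overall reaction: 3 Cd²⁺(aq) + 2 Cr(s) → 3 Cd(s) + 2 Cr³⁺(aq); Q = [Cr³⁺]^2/[Cd²⁺]^3.
From E = E° − (0.0592/n) log Q: log Q = (E° − E)·n/0.0592 = (+0.37 − (+0.350))·6/0.0592 = 2.0270.
So 3·log[Cd²⁺] = 2·log(0.037) − log Q = -2.8636 − (2.0270) = -4.8906; log[Cd²⁺] = -4.8906 / 3 = -1.6302; [Cd²⁺] = 10^(-1.6302) ≈ 0.023 M.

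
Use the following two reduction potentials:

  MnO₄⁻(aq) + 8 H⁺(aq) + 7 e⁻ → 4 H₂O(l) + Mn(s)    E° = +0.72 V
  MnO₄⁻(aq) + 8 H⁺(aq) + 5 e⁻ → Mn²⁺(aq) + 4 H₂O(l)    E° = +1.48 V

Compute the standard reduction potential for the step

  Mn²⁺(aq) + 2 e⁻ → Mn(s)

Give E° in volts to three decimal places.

-1.180 V

Sequential free energies add, so n₃E°₃ = n₁E°₁ + n₂E°₂.
With n₃ = 7, and the known step contributing 5×(+1.48) V, the unknown satisfies 2·E° = 7×(+0.72) − 5×(+1.48) = -2.360.
E° = -2.360 / 2 = -1.180 V.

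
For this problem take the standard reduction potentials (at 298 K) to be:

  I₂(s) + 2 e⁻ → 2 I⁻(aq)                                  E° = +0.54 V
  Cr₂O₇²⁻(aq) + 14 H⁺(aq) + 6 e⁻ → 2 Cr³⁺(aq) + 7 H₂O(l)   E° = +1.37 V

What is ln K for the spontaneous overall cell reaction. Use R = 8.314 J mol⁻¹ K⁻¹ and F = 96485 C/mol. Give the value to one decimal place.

Cathode: Cr₂O₇²⁻/Cr³⁺; anode: I₂/I⁻. E°cell = (+1.37) − (+0.54) = +0.83 V, with n = 6.
ΔG° = −nFE° = −RT ln K, so ln K = nFE°/(RT) = (6)(96485)(+0.83) / ((8.314)(298)) = 193.938.

193.9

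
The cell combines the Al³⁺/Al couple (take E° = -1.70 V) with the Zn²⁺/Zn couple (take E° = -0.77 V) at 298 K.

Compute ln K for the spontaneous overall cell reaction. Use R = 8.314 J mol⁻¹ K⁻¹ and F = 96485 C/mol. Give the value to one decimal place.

Cathode: Zn²⁺/Zn; anode: Al³⁺/Al. E°cell = (-0.77) − (-1.70) = +0.93 V, with n = 6.
ΔG° = −nFE° = −RT ln K, so ln K = nFE°/(RT) = (6)(96485)(+0.93) / ((8.314)(298)) = 217.304.

217.3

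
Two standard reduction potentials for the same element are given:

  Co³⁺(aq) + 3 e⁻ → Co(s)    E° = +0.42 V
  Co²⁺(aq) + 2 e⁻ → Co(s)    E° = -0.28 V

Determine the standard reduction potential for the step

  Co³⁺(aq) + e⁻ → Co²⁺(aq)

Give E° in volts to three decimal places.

Sequential free energies add, so n₃E°₃ = n₁E°₁ + n₂E°₂.
With n₃ = 3, and the known step contributing 2×(-0.28) V, the unknown satisfies 1·E° = 3×(+0.42) − 2×(-0.28) = +1.820.
E° = +1.820 / 1 = +1.820 V.

+1.820 V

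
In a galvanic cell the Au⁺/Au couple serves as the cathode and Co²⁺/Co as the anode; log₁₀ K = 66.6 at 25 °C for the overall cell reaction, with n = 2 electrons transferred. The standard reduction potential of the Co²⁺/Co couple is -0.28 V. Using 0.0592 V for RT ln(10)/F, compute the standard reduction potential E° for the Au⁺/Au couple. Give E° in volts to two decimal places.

E°cell = (0.0592/n)·log K = (0.0592/2)(66.6) = +1.971 V.
Since Au⁺/Au is the cathode and Co²⁺/Co the anode, E°cell = E°(Au⁺/Au) − E°(Co²⁺/Co).
So E°(Au⁺/Au) = E°cell + E°(Co²⁺/Co) = +1.971 + (-0.28) = +1.69 V.

+1.69 V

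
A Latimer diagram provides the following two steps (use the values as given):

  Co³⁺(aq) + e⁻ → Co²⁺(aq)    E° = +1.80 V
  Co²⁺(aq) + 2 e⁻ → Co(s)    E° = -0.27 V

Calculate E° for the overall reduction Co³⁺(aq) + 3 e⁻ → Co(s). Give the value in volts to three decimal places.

+0.420 V

Standard free energies of sequential steps add: ΔG°₃ = ΔG°₁ + ΔG°₂, so n₃E°₃ = n₁E°₁ + n₂E°₂.
E°₃ = (1×+1.80 + 2×-0.27) / 3 = (+1.260) / 3 = +0.420 V.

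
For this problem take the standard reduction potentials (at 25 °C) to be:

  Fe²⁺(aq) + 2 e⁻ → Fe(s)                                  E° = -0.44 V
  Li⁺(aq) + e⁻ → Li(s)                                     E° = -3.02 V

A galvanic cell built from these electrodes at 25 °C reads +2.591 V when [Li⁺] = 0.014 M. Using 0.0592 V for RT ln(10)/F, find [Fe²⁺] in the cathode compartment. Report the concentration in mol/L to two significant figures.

Fe²⁺/Fe is the cathode, Li⁺/Li the anode: E°cell = +2.58 V, n = 2.
Overall reaction: Fe²⁺(aq) + 2 Li(s) → Fe(s) + 2 Li⁺(aq); Q = [Li⁺]^2/[Fe²⁺]^1.
From E = E° − (0.0592/n) log Q: log Q = (E° − E)·n/0.0592 = (+2.58 − (+2.591))·2/0.0592 = -0.3716.
So 1·log[Fe²⁺] = 2·log(0.014) − log Q = -3.7077 − (-0.3716) = -3.3361; [Fe²⁺] = 10^(-3.3361) ≈ 0.00046 M.

0.00046 M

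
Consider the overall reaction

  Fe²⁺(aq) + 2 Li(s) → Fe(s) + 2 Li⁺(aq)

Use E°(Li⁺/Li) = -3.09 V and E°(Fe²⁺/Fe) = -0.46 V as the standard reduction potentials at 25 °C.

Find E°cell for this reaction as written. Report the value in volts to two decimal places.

The Fe²⁺/Fe couple has the higher reduction potential, so it is the cathode; Li⁺/Li is oxidised at the anode.
E°cell = E°(cathode) − E°(anode) = (-0.46) − (-3.09) = +2.63 V.
Since E°cell > 0, the reaction is spontaneous under standard conditions.

+2.63 V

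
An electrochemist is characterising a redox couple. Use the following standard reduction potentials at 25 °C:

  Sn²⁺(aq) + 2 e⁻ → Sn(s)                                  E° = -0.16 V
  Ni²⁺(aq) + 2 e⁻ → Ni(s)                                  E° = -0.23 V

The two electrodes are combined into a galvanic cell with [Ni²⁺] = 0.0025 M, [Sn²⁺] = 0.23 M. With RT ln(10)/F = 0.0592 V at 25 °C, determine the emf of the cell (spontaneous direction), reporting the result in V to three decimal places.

+0.128 V

Sn²⁺/Sn is the cathode (higher E°), Ni²⁺/Ni the anode: E°cell = -0.16 − (-0.23) = +0.07 V, n = 2.
Overall: Sn²⁺(aq) + Ni(s) → Sn(s) + Ni²⁺(aq)
Q = [Ni²⁺] / ([Sn²⁺]); log Q = -1.964.
E = E° − (0.0592/n) log Q = +0.07 − (0.0592/2)(-1.964) = +0.128 V.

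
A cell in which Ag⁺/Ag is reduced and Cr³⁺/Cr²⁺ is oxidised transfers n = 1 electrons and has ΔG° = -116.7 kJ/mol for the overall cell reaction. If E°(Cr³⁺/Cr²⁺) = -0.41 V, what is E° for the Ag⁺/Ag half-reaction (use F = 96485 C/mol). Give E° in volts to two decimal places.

+0.80 V

E°cell = −ΔG°/(nF) = −(-116.7×10³)/((1)(96485)) = +1.210 V.
Since Ag⁺/Ag is the cathode and Cr³⁺/Cr²⁺ the anode, E°cell = E°(Ag⁺/Ag) − E°(Cr³⁺/Cr²⁺).
So E°(Ag⁺/Ag) = E°cell + E°(Cr³⁺/Cr²⁺) = +1.210 + (-0.41) = +0.80 V.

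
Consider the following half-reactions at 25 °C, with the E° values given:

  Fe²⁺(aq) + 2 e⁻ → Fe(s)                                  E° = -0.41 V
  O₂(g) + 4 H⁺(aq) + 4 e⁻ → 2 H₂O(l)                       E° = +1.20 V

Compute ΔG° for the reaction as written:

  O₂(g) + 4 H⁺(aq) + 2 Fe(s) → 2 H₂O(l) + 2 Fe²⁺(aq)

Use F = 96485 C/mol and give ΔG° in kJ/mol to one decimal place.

-621.4 kJ/mol

As written, O₂/H₂O is reduced (cathode) and Fe²⁺/Fe is oxidised (anode), so E°cell = (+1.20) − (-0.41) = +1.61 V.
Balancing electrons gives n = 4.
ΔG° = −nFE° = −(4)(96485)(+1.61) = -621,363 J = -621.4 kJ/mol.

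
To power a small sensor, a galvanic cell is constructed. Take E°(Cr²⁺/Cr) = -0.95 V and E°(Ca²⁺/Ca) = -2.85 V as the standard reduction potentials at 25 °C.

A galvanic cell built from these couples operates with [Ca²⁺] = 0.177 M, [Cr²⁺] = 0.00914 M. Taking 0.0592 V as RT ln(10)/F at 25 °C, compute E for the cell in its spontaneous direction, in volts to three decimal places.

+1.862 V

Cr²⁺/Cr is the cathode (higher E°), Ca²⁺/Ca the anode: E°cell = -0.95 − (-2.85) = +1.90 V, n = 2.
Overall: Cr²⁺(aq) + Ca(s) → Cr(s) + Ca²⁺(aq)
Q = [Ca²⁺] / ([Cr²⁺]); log Q = 1.287.
E = E° − (0.0592/n) log Q = +1.90 − (0.0592/2)(1.287) = +1.862 V.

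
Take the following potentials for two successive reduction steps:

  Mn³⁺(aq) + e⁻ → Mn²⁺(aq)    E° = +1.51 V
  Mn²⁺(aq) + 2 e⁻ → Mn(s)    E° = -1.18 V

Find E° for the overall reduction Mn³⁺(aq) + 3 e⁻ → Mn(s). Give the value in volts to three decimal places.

Adding the free-energy changes (−nFE°) of the two steps gives −n₃FE°₃ = −n₁FE°₁ − n₂FE°₂.
E°₃ = (1×+1.51 + 2×-1.18) / 3 = (-0.850) / 3 = -0.283 V.

-0.283 V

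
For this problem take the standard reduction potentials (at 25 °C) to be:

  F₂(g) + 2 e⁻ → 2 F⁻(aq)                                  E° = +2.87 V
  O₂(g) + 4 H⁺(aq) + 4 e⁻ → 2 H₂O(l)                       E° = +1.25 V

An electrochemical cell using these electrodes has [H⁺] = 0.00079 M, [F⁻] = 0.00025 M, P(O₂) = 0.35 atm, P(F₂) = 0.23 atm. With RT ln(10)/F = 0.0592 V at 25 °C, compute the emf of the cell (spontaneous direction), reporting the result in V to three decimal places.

+2.005 V

F₂/F⁻ is the cathode (higher E°), O₂/H₂O the anode: E°cell = +2.87 − (+1.25) = +1.62 V, n = 4.
Overall: 2 F₂(g) + 2 H₂O(l) → 4 F⁻(aq) + O₂(g) + 4 H⁺(aq)
Q = [F⁻]^4·P(O₂)·[H⁺]^4 / (P(F₂)^2); log Q = -25.997.
E = E° − (0.0592/n) log Q = +1.62 − (0.0592/4)(-25.997) = +2.005 V.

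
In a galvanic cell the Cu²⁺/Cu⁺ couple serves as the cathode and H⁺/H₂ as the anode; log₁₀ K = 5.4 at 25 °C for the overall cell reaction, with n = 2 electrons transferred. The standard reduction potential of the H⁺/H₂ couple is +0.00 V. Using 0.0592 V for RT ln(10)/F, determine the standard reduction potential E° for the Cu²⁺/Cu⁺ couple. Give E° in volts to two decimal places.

E°cell = (0.0592/n)·log K = (0.0592/2)(5.4) = +0.160 V.
Since Cu²⁺/Cu⁺ is the cathode and H⁺/H₂ the anode, E°cell = E°(Cu²⁺/Cu⁺) − E°(H⁺/H₂).
So E°(Cu²⁺/Cu⁺) = E°cell + E°(H⁺/H₂) = +0.160 + (+0.00) = +0.16 V.

+0.16 V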